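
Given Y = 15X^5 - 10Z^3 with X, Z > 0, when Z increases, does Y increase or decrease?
Y decreases

Taking the partial derivative:
∂Y/∂Z = -30Z^2

∂Y/∂Z = -30Z^2 < 0 (assuming positive values)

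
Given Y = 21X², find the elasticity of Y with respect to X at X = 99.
Elasticity = 2

Elasticity = (dY/dX) · (X/Y)

dY/dX = 42·X
At X = 99: dY/dX = 4158, Y = 205821

Elasticity = 4158 · (99 / 205821) = 2

Interpretation: for a small percentage change in X, the percentage change in Y is approximately 2.00 times as large.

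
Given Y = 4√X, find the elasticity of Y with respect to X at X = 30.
Elasticity = 1/2

Elasticity = (dY/dX) · (X/Y)

dY/dX = 2/√X
At X = 30: dY/dX = √30/15, Y = 4·√30

Elasticity = (√30/15) · (30 / (4·√30)) = 1/2

Interpretation: for a small percentage change in X, the percentage change in Y is approximately 0.50 times as large.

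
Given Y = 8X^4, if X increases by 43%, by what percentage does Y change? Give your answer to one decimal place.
318.2%

For Y = 8X^4:
If X → X(1 + 0.43)
Then Y → Y · (1 + 0.43)^4
     ≈ Y · 4.1816

Percentage change = ((1 + 0.43)^4 − 1) × 100% ≈ 318.2%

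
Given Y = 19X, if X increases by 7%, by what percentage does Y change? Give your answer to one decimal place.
7.0%

For Y = 19X:
If X → X(1 + 0.07)
Then Y → Y · (1 + 0.07)^1
     = Y · 1.0700

Percentage change = ((1 + 0.07)^1 − 1) × 100% = 7.0%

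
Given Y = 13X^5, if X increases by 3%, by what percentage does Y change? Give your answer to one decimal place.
15.9%

For Y = 13X^5:
If X → X(1 + 0.03)
Then Y → Y · (1 + 0.03)^5
     ≈ Y · 1.1593

Percentage change = ((1 + 0.03)^5 − 1) × 100% ≈ 15.9%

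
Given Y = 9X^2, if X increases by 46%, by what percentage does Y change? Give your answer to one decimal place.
113.2%

For Y = 9X^2:
If X → X(1 + 0.46)
Then Y → Y · (1 + 0.46)^2
     = Y · 2.1316

Percentage change = ((1 + 0.46)^2 − 1) × 100% ≈ 113.2%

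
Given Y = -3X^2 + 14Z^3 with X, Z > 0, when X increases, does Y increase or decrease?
Y decreases

Taking the partial derivative:
∂Y/∂X = -6X

∂Y/∂X = -6X < 0 (assuming positive values)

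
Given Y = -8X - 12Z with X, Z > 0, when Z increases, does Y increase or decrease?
Y decreases

Taking the partial derivative:
∂Y/∂Z = -12

∂Y/∂Z = -12 < 0 (assuming positive values)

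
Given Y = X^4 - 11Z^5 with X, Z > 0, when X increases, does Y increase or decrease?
Y increases

Taking the partial derivative:
∂Y/∂X = 4X^3

∂Y/∂X = 4X^3 > 0 (assuming positive values)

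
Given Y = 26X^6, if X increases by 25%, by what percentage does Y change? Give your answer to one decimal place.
281.5%

For Y = 26X^6:
If X → X(1 + 0.25)
Then Y → Y · (1 + 0.25)^6
     ≈ Y · 3.8147

Percentage change = ((1 + 0.25)^6 − 1) × 100% ≈ 281.5%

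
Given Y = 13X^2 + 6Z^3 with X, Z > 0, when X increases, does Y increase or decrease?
Y increases

Taking the partial derivative:
∂Y/∂X = 26X

∂Y/∂X = 26X > 0 (assuming positive values)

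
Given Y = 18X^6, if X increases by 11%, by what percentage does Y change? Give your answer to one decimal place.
87.0%

For Y = 18X^6:
If X → X(1 + 0.11)
Then Y → Y · (1 + 0.11)^6
     ≈ Y · 1.8704

Percentage change = ((1 + 0.11)^6 − 1) × 100% ≈ 87.0%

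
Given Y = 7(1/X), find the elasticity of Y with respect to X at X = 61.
Elasticity = -1

Elasticity = (dY/dX) · (X/Y)

dY/dX = -7/X²
At X = 61: dY/dX = -7/3721, Y = 7/61

Elasticity = (-7/3721) · (61 / (7/61)) = -1

Interpretation: for a small percentage change in X, the percentage change in Y is approximately -1.00 times as large.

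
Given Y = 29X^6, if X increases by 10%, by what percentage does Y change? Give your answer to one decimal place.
77.2%

For Y = 29X^6:
If X → X(1 + 0.1)
Then Y → Y · (1 + 0.1)^6
     ≈ Y · 1.7716

Percentage change = ((1 + 0.1)^6 − 1) × 100% ≈ 77.2%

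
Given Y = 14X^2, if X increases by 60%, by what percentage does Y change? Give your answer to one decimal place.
156.0%

For Y = 14X^2:
If X → X(1 + 0.6)
Then Y → Y · (1 + 0.6)^2
     = Y · 2.5600

Percentage change = ((1 + 0.6)^2 − 1) × 100% = 156.0%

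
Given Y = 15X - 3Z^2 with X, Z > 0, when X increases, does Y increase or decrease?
Y increases

Taking the partial derivative:
∂Y/∂X = 15

∂Y/∂X = 15 > 0 (assuming positive values)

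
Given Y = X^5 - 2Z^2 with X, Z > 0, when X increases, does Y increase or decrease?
Y increases

Taking the partial derivative:
∂Y/∂X = 5X^4

∂Y/∂X = 5X^4 > 0 (assuming positive values)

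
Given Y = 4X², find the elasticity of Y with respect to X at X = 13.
Elasticity = 2

Elasticity = (dY/dX) · (X/Y)

dY/dX = 8·X
At X = 13: dY/dX = 104, Y = 676

Elasticity = 104 · (13 / 676) = 2

Interpretation: for a small percentage change in X, the percentage change in Y is approximately 2.00 times as large.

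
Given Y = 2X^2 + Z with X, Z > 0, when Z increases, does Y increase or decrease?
Y increases

Taking the partial derivative:
∂Y/∂Z = 1

∂Y/∂Z = 1 > 0 (assuming positive values)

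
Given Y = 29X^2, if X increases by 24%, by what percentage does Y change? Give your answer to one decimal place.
53.8%

For Y = 29X^2:
If X → X(1 + 0.24)
Then Y → Y · (1 + 0.24)^2
     = Y · 1.5376

Percentage change = ((1 + 0.24)^2 − 1) × 100% ≈ 53.8%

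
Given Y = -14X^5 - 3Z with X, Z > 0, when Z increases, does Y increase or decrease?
Y decreases

Taking the partial derivative:
∂Y/∂Z = -3

∂Y/∂Z = -3 < 0 (assuming positive values)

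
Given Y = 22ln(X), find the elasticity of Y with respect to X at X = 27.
Elasticity = 1/ln(27) ≈ 0.3034

Elasticity = (dY/dX) · (X/Y)

dY/dX = 22/X
At X = 27: dY/dX = 22/27, Y = 22·ln(27)

Elasticity = (22/27) · (27 / (22·ln(27))) = 1/ln(27) ≈ 0.3034

Interpretation: for a small percentage change in X, the percentage change in Y is approximately 0.30 times as large.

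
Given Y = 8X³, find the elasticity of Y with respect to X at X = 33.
Elasticity = 3

Elasticity = (dY/dX) · (X/Y)

dY/dX = 24·X²
At X = 33: dY/dX = 26136, Y = 287496

Elasticity = 26136 · (33 / 287496) = 3

Interpretation: for a small percentage change in X, the percentage change in Y is approximately 3.00 times as large.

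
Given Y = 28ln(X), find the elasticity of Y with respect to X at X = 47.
Elasticity = 1/ln(47) ≈ 0.2597

Elasticity = (dY/dX) · (X/Y)

dY/dX = 28/X
At X = 47: dY/dX = 28/47, Y = 28·ln(47)

Elasticity = (28/47) · (47 / (28·ln(47))) = 1/ln(47) ≈ 0.2597

Interpretation: for a small percentage change in X, the percentage change in Y is approximately 0.26 times as large.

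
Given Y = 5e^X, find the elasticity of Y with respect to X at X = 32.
Elasticity = 32

Elasticity = (dY/dX) · (X/Y)

dY/dX = 5·e^X
At X = 32: dY/dX = 5·e^32, Y = 5·e^32

Elasticity = (5·e^32) · (32 / (5·e^32)) = 32

Interpretation: for a small percentage change in X, the percentage change in Y is approximately 32.00 times as large.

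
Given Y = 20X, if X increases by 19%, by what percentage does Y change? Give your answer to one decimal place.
19.0%

For Y = 20X:
If X → X(1 + 0.19)
Then Y → Y · (1 + 0.19)^1
     = Y · 1.1900

Percentage change = ((1 + 0.19)^1 − 1) × 100% = 19.0%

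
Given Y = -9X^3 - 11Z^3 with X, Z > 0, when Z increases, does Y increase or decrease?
Y decreases

Taking the partial derivative:
∂Y/∂Z = -33Z^2

∂Y/∂Z = -33Z^2 < 0 (assuming positive values)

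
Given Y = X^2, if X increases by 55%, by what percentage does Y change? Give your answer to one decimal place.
140.3%

For Y = X^2:
If X → X(1 + 0.55)
Then Y → Y · (1 + 0.55)^2
     = Y · 2.4025

Percentage change = ((1 + 0.55)^2 − 1) × 100% ≈ 140.3%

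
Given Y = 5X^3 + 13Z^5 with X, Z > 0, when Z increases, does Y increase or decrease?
Y increases

Taking the partial derivative:
∂Y/∂Z = 65Z^4

∂Y/∂Z = 65Z^4 > 0 (assuming positive values)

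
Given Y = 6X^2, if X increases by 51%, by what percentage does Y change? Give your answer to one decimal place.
128.0%

For Y = 6X^2:
If X → X(1 + 0.51)
Then Y → Y · (1 + 0.51)^2
     = Y · 2.2801

Percentage change = ((1 + 0.51)^2 − 1) × 100% ≈ 128.0%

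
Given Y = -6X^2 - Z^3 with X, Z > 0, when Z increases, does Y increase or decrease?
Y decreases

Taking the partial derivative:
∂Y/∂Z = -3Z^2

∂Y/∂Z = -3Z^2 < 0 (assuming positive values)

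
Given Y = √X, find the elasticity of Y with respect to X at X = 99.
Elasticity = 1/2

Elasticity = (dY/dX) · (X/Y)

dY/dX = 1/(2·√X)
At X = 99: dY/dX = √11/66, Y = 3·√11

Elasticity = (√11/66) · (99 / (3·√11)) = 1/2

Interpretation: for a small percentage change in X, the percentage change in Y is approximately 0.50 times as large.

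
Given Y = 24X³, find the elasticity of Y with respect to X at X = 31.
Elasticity = 3

Elasticity = (dY/dX) · (X/Y)

dY/dX = 72·X²
At X = 31: dY/dX = 69192, Y = 714984

Elasticity = 69192 · (31 / 714984) = 3

Interpretation: for a small percentage change in X, the percentage change in Y is approximately 3.00 times as large.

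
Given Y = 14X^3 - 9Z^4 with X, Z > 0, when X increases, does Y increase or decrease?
Y increases

Taking the partial derivative:
∂Y/∂X = 42X^2

∂Y/∂X = 42X^2 > 0 (assuming positive values)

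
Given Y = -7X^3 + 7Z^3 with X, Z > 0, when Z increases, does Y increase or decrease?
Y increases

Taking the partial derivative:
∂Y/∂Z = 21Z^2

∂Y/∂Z = 21Z^2 > 0 (assuming positive values)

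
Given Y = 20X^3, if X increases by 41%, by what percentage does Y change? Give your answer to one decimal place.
180.3%

For Y = 20X^3:
If X → X(1 + 0.41)
Then Y → Y · (1 + 0.41)^3
     ≈ Y · 2.8032

Percentage change = ((1 + 0.41)^3 − 1) × 100% ≈ 180.3%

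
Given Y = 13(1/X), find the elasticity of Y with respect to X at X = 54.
Elasticity = -1

Elasticity = (dY/dX) · (X/Y)

dY/dX = -13/X²
At X = 54: dY/dX = -13/2916, Y = 13/54

Elasticity = (-13/2916) · (54 / (13/54)) = -1

Interpretation: for a small percentage change in X, the percentage change in Y is approximately -1.00 times as large.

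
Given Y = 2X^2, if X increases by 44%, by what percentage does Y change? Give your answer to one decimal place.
107.4%

For Y = 2X^2:
If X → X(1 + 0.44)
Then Y → Y · (1 + 0.44)^2
     = Y · 2.0736

Percentage change = ((1 + 0.44)^2 − 1) × 100% ≈ 107.4%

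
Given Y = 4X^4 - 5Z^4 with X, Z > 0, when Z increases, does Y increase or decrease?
Y decreases

Taking the partial derivative:
∂Y/∂Z = -20Z^3

∂Y/∂Z = -20Z^3 < 0 (assuming positive values)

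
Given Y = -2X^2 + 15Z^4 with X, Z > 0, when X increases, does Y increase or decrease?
Y decreases

Taking the partial derivative:
∂Y/∂X = -4X

∂Y/∂X = -4X < 0 (assuming positive values)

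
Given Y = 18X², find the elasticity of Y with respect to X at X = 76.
Elasticity = 2

Elasticity = (dY/dX) · (X/Y)

dY/dX = 36·X
At X = 76: dY/dX = 2736, Y = 103968

Elasticity = 2736 · (76 / 103968) = 2

Interpretation: for a small percentage change in X, the percentage change in Y is approximately 2.00 times as large.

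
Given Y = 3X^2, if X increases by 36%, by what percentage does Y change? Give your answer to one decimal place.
85.0%

For Y = 3X^2:
If X → X(1 + 0.36)
Then Y → Y · (1 + 0.36)^2
     = Y · 1.8496

Percentage change = ((1 + 0.36)^2 − 1) × 100% ≈ 85.0%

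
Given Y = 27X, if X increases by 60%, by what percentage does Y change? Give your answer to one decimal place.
60.0%

For Y = 27X:
If X → X(1 + 0.6)
Then Y → Y · (1 + 0.6)^1
     = Y · 1.6000

Percentage change = ((1 + 0.6)^1 − 1) × 100% = 60.0%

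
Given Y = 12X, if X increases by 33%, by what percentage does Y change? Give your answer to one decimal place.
33.0%

For Y = 12X:
If X → X(1 + 0.33)
Then Y → Y · (1 + 0.33)^1
     = Y · 1.3300

Percentage change = ((1 + 0.33)^1 − 1) × 100% = 33.0%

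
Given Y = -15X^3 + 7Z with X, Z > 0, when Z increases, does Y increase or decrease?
Y increases

Taking the partial derivative:
∂Y/∂Z = 7

∂Y/∂Z = 7 > 0 (assuming positive values)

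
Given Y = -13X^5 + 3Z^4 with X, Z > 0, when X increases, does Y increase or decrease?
Y decreases

Taking the partial derivative:
∂Y/∂X = -65X^4

∂Y/∂X = -65X^4 < 0 (assuming positive values)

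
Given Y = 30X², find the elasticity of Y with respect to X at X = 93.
Elasticity = 2

Elasticity = (dY/dX) · (X/Y)

dY/dX = 60·X
At X = 93: dY/dX = 5580, Y = 259470

Elasticity = 5580 · (93 / 259470) = 2

Interpretation: for a small percentage change in X, the percentage change in Y is approximately 2.00 times as large.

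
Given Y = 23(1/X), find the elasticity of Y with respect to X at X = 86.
Elasticity = -1

Elasticity = (dY/dX) · (X/Y)

dY/dX = -23/X²
At X = 86: dY/dX = -23/7396, Y = 23/86

Elasticity = (-23/7396) · (86 / (23/86)) = -1

Interpretation: for a small percentage change in X, the percentage change in Y is approximately -1.00 times as large.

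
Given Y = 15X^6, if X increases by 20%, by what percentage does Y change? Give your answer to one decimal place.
198.6%

For Y = 15X^6:
If X → X(1 + 0.2)
Then Y → Y · (1 + 0.2)^6
     ≈ Y · 2.9860

Percentage change = ((1 + 0.2)^6 − 1) × 100% ≈ 198.6%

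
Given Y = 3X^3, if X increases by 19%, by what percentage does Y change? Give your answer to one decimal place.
68.5%

For Y = 3X^3:
If X → X(1 + 0.19)
Then Y → Y · (1 + 0.19)^3
     ≈ Y · 1.6852

Percentage change = ((1 + 0.19)^3 − 1) × 100% ≈ 68.5%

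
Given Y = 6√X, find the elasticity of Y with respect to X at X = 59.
Elasticity = 1/2

Elasticity = (dY/dX) · (X/Y)

dY/dX = 3/√X
At X = 59: dY/dX = 3·√59/59, Y = 6·√59

Elasticity = (3·√59/59) · (59 / (6·√59)) = 1/2

Interpretation: for a small percentage change in X, the percentage change in Y is approximately 0.50 times as large.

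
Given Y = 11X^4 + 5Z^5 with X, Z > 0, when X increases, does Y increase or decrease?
Y increases

Taking the partial derivative:
∂Y/∂X = 44X^3

∂Y/∂X = 44X^3 > 0 (assuming positive values)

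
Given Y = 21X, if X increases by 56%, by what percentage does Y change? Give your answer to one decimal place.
56.0%

For Y = 21X:
If X → X(1 + 0.56)
Then Y → Y · (1 + 0.56)^1
     = Y · 1.5600

Percentage change = ((1 + 0.56)^1 − 1) × 100% = 56.0%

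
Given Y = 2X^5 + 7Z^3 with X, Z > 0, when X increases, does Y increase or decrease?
Y increases

Taking the partial derivative:
∂Y/∂X = 10X^4

∂Y/∂X = 10X^4 > 0 (assuming positive values)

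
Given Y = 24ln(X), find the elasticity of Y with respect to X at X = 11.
Elasticity = 1/ln(11) ≈ 0.4170

Elasticity = (dY/dX) · (X/Y)

dY/dX = 24/X
At X = 11: dY/dX = 24/11, Y = 24·ln(11)

Elasticity = (24/11) · (11 / (24·ln(11))) = 1/ln(11) ≈ 0.4170

Interpretation: for a small percentage change in X, the percentage change in Y is approximately 0.42 times as large.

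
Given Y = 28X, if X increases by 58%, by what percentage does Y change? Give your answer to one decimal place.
58.0%

For Y = 28X:
If X → X(1 + 0.58)
Then Y → Y · (1 + 0.58)^1
     = Y · 1.5800

Percentage change = ((1 + 0.58)^1 − 1) × 100% = 58.0%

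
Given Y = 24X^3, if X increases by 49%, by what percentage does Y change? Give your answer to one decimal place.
230.8%

For Y = 24X^3:
If X → X(1 + 0.49)
Then Y → Y · (1 + 0.49)^3
     ≈ Y · 3.3079

Percentage change = ((1 + 0.49)^3 − 1) × 100% ≈ 230.8%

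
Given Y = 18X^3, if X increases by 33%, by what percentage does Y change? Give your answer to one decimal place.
135.3%

For Y = 18X^3:
If X → X(1 + 0.33)
Then Y → Y · (1 + 0.33)^3
     ≈ Y · 2.3526

Percentage change = ((1 + 0.33)^3 − 1) × 100% ≈ 135.3%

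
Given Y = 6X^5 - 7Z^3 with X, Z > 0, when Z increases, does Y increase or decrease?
Y decreases

Taking the partial derivative:
∂Y/∂Z = -21Z^2

∂Y/∂Z = -21Z^2 < 0 (assuming positive values)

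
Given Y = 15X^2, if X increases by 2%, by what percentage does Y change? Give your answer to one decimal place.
4.0%

For Y = 15X^2:
If X → X(1 + 0.02)
Then Y → Y · (1 + 0.02)^2
     = Y · 1.0404

Percentage change = ((1 + 0.02)^2 − 1) × 100% ≈ 4.0%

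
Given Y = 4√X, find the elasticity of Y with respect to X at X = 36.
Elasticity = 1/2

Elasticity = (dY/dX) · (X/Y)

dY/dX = 2/√X
At X = 36: dY/dX = 1/3, Y = 24

Elasticity = (1/3) · (36 / 24) = 1/2

Interpretation: for a small percentage change in X, the percentage change in Y is approximately 0.50 times as large.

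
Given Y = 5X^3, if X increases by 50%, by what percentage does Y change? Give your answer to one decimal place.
237.5%

For Y = 5X^3:
If X → X(1 + 0.5)
Then Y → Y · (1 + 0.5)^3
     = Y · 3.3750

Percentage change = ((1 + 0.5)^3 − 1) × 100% = 237.5%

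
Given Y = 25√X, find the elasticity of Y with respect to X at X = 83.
Elasticity = 1/2

Elasticity = (dY/dX) · (X/Y)

dY/dX = 25/(2·√X)
At X = 83: dY/dX = 25·√83/166, Y = 25·√83

Elasticity = (25·√83/166) · (83 / (25·√83)) = 1/2

Interpretation: for a small percentage change in X, the percentage change in Y is approximately 0.50 times as large.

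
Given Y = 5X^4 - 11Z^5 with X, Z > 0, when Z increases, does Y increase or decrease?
Y decreases

Taking the partial derivative:
∂Y/∂Z = -55Z^4

∂Y/∂Z = -55Z^4 < 0 (assuming positive values)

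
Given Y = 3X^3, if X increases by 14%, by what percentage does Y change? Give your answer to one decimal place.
48.2%

For Y = 3X^3:
If X → X(1 + 0.14)
Then Y → Y · (1 + 0.14)^3
     ≈ Y · 1.4815

Percentage change = ((1 + 0.14)^3 − 1) × 100% ≈ 48.2%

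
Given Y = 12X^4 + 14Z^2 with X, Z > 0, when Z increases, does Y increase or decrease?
Y increases

Taking the partial derivative:
∂Y/∂Z = 28Z

∂Y/∂Z = 28Z > 0 (assuming positive values)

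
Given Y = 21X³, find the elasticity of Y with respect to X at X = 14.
Elasticity = 3

Elasticity = (dY/dX) · (X/Y)

dY/dX = 63·X²
At X = 14: dY/dX = 12348, Y = 57624

Elasticity = 12348 · (14 / 57624) = 3

Interpretation: for a small percentage change in X, the percentage change in Y is approximately 3.00 times as large.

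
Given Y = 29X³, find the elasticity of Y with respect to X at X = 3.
Elasticity = 3

Elasticity = (dY/dX) · (X/Y)

dY/dX = 87·X²
At X = 3: dY/dX = 783, Y = 783

Elasticity = 783 · (3 / 783) = 3

Interpretation: for a small percentage change in X, the percentage change in Y is approximately 3.00 times as large.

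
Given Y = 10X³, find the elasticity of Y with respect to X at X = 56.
Elasticity = 3

Elasticity = (dY/dX) · (X/Y)

dY/dX = 30·X²
At X = 56: dY/dX = 94080, Y = 1756160

Elasticity = 94080 · (56 / 1756160) = 3

Interpretation: for a small percentage change in X, the percentage change in Y is approximately 3.00 times as large.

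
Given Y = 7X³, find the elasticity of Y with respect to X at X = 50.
Elasticity = 3

Elasticity = (dY/dX) · (X/Y)

dY/dX = 21·X²
At X = 50: dY/dX = 52500, Y = 875000

Elasticity = 52500 · (50 / 875000) = 3

Interpretation: for a small percentage change in X, the percentage change in Y is approximately 3.00 times as large.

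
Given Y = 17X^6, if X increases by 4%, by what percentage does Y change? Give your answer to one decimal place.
26.5%

For Y = 17X^6:
If X → X(1 + 0.04)
Then Y → Y · (1 + 0.04)^6
     ≈ Y · 1.2653

Percentage change = ((1 + 0.04)^6 − 1) × 100% ≈ 26.5%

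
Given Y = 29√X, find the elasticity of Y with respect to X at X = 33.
Elasticity = 1/2

Elasticity = (dY/dX) · (X/Y)

dY/dX = 29/(2·√X)
At X = 33: dY/dX = 29·√33/66, Y = 29·√33

Elasticity = (29·√33/66) · (33 / (29·√33)) = 1/2

Interpretation: for a small percentage change in X, the percentage change in Y is approximately 0.50 times as large.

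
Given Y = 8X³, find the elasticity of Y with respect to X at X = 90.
Elasticity = 3

Elasticity = (dY/dX) · (X/Y)

dY/dX = 24·X²
At X = 90: dY/dX = 194400, Y = 5832000

Elasticity = 194400 · (90 / 5832000) = 3

Interpretation: for a small percentage change in X, the percentage change in Y is approximately 3.00 times as large.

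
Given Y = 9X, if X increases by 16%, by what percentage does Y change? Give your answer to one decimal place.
16.0%

For Y = 9X:
If X → X(1 + 0.16)
Then Y → Y · (1 + 0.16)^1
     = Y · 1.1600

Percentage change = ((1 + 0.16)^1 − 1) × 100% = 16.0%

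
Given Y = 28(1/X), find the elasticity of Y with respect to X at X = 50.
Elasticity = -1

Elasticity = (dY/dX) · (X/Y)

dY/dX = -28/X²
At X = 50: dY/dX = -7/625, Y = 14/25

Elasticity = (-7/625) · (50 / (14/25)) = -1

Interpretation: for a small percentage change in X, the percentage change in Y is approximately -1.00 times as large.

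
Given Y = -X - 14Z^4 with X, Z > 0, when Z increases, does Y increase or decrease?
Y decreases

Taking the partial derivative:
∂Y/∂Z = -56Z^3

∂Y/∂Z = -56Z^3 < 0 (assuming positive values)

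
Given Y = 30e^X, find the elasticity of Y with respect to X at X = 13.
Elasticity = 13

Elasticity = (dY/dX) · (X/Y)

dY/dX = 30·e^X
At X = 13: dY/dX = 30·e^13, Y = 30·e^13

Elasticity = (30·e^13) · (13 / (30·e^13)) = 13

Interpretation: for a small percentage change in X, the percentage change in Y is approximately 13.00 times as large.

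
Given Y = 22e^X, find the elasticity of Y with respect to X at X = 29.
Elasticity = 29

Elasticity = (dY/dX) · (X/Y)

dY/dX = 22·e^X
At X = 29: dY/dX = 22·e^29, Y = 22·e^29

Elasticity = (22·e^29) · (29 / (22·e^29)) = 29

Interpretation: for a small percentage change in X, the percentage change in Y is approximately 29.00 times as large.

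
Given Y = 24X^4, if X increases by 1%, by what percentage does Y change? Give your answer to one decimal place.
4.1%

For Y = 24X^4:
If X → X(1 + 0.01)
Then Y → Y · (1 + 0.01)^4
     ≈ Y · 1.0406

Percentage change = ((1 + 0.01)^4 − 1) × 100% ≈ 4.1%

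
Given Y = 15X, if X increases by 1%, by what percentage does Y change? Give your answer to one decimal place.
1.0%

For Y = 15X:
If X → X(1 + 0.01)
Then Y → Y · (1 + 0.01)^1
     = Y · 1.0100

Percentage change = ((1 + 0.01)^1 − 1) × 100% = 1.0%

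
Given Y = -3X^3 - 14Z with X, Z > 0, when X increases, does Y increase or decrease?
Y decreases

Taking the partial derivative:
∂Y/∂X = -9X^2

∂Y/∂X = -9X^2 < 0 (assuming positive values)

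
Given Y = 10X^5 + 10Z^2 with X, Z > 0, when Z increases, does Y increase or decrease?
Y increases

Taking the partial derivative:
∂Y/∂Z = 20Z

∂Y/∂Z = 20Z > 0 (assuming positive values)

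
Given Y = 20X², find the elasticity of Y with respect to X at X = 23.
Elasticity = 2

Elasticity = (dY/dX) · (X/Y)

dY/dX = 40·X
At X = 23: dY/dX = 920, Y = 10580

Elasticity = 920 · (23 / 10580) = 2

Interpretation: for a small percentage change in X, the percentage change in Y is approximately 2.00 times as large.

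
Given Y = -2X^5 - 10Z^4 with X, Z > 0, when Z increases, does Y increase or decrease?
Y decreases

Taking the partial derivative:
∂Y/∂Z = -40Z^3

∂Y/∂Z = -40Z^3 < 0 (assuming positive values)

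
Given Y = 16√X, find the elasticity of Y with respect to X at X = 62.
Elasticity = 1/2

Elasticity = (dY/dX) · (X/Y)

dY/dX = 8/√X
At X = 62: dY/dX = 4·√62/31, Y = 16·√62

Elasticity = (4·√62/31) · (62 / (16·√62)) = 1/2

Interpretation: for a small percentage change in X, the percentage change in Y is approximately 0.50 times as large.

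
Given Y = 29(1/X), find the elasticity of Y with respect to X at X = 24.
Elasticity = -1

Elasticity = (dY/dX) · (X/Y)

dY/dX = -29/X²
At X = 24: dY/dX = -29/576, Y = 29/24

Elasticity = (-29/576) · (24 / (29/24)) = -1

Interpretation: for a small percentage change in X, the percentage change in Y is approximately -1.00 times as large.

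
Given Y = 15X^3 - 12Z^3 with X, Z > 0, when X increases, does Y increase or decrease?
Y increases

Taking the partial derivative:
∂Y/∂X = 45X^2

∂Y/∂X = 45X^2 > 0 (assuming positive values)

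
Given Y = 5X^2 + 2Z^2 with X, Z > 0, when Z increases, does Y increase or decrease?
Y increases

Taking the partial derivative:
∂Y/∂Z = 4Z

∂Y/∂Z = 4Z > 0 (assuming positive values)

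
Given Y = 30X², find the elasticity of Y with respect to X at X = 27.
Elasticity = 2

Elasticity = (dY/dX) · (X/Y)

dY/dX = 60·X
At X = 27: dY/dX = 1620, Y = 21870

Elasticity = 1620 · (27 / 21870) = 2

Interpretation: for a small percentage change in X, the percentage change in Y is approximately 2.00 times as large.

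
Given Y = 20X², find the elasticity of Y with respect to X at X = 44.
Elasticity = 2

Elasticity = (dY/dX) · (X/Y)

dY/dX = 40·X
At X = 44: dY/dX = 1760, Y = 38720

Elasticity = 1760 · (44 / 38720) = 2

Interpretation: for a small percentage change in X, the percentage change in Y is approximately 2.00 times as large.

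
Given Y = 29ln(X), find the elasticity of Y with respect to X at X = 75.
Elasticity = 1/ln(75) ≈ 0.2316

Elasticity = (dY/dX) · (X/Y)

dY/dX = 29/X
At X = 75: dY/dX = 29/75, Y = 29·ln(75)

Elasticity = (29/75) · (75 / (29·ln(75))) = 1/ln(75) ≈ 0.2316

Interpretation: for a small percentage change in X, the percentage change in Y is approximately 0.23 times as large.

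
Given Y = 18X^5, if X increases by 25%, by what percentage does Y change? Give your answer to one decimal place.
205.2%

For Y = 18X^5:
If X → X(1 + 0.25)
Then Y → Y · (1 + 0.25)^5
     ≈ Y · 3.0518

Percentage change = ((1 + 0.25)^5 − 1) × 100% ≈ 205.2%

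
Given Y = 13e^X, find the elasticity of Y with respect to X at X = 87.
Elasticity = 87

Elasticity = (dY/dX) · (X/Y)

dY/dX = 13·e^X
At X = 87: dY/dX = 13·e^87, Y = 13·e^87

Elasticity = (13·e^87) · (87 / (13·e^87)) = 87

Interpretation: for a small percentage change in X, the percentage change in Y is approximately 87.00 times as large.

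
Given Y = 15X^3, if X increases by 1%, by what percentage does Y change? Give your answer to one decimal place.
3.0%

For Y = 15X^3:
If X → X(1 + 0.01)
Then Y → Y · (1 + 0.01)^3
     ≈ Y · 1.0303

Percentage change = ((1 + 0.01)^3 − 1) × 100% ≈ 3.0%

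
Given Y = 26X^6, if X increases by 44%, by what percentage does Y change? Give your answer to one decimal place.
791.6%

For Y = 26X^6:
If X → X(1 + 0.44)
Then Y → Y · (1 + 0.44)^6
     ≈ Y · 8.9161

Percentage change = ((1 + 0.44)^6 − 1) × 100% ≈ 791.6%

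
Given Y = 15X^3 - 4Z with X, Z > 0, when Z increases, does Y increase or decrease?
Y decreases

Taking the partial derivative:
∂Y/∂Z = -4

∂Y/∂Z = -4 < 0 (assuming positive values)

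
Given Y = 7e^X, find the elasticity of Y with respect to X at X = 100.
Elasticity = 100

Elasticity = (dY/dX) · (X/Y)

dY/dX = 7·e^X
At X = 100: dY/dX = 7·e^100, Y = 7·e^100

Elasticity = (7·e^100) · (100 / (7·e^100)) = 100

Interpretation: for a small percentage change in X, the percentage change in Y is approximately 100.00 times as large.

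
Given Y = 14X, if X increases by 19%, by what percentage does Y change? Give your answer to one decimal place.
19.0%

For Y = 14X:
If X → X(1 + 0.19)
Then Y → Y · (1 + 0.19)^1
     = Y · 1.1900

Percentage change = ((1 + 0.19)^1 − 1) × 100% = 19.0%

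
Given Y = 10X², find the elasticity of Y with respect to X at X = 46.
Elasticity = 2

Elasticity = (dY/dX) · (X/Y)

dY/dX = 20·X
At X = 46: dY/dX = 920, Y = 21160

Elasticity = 920 · (46 / 21160) = 2

Interpretation: for a small percentage change in X, the percentage change in Y is approximately 2.00 times as large.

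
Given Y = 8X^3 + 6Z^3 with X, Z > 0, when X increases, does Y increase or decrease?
Y increases

Taking the partial derivative:
∂Y/∂X = 24X^2

∂Y/∂X = 24X^2 > 0 (assuming positive values)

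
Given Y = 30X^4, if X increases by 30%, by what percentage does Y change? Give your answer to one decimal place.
185.6%

For Y = 30X^4:
If X → X(1 + 0.3)
Then Y → Y · (1 + 0.3)^4
     = Y · 2.8561

Percentage change = ((1 + 0.3)^4 − 1) × 100% ≈ 185.6%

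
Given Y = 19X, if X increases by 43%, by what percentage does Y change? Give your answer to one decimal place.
43.0%

For Y = 19X:
If X → X(1 + 0.43)
Then Y → Y · (1 + 0.43)^1
     = Y · 1.4300

Percentage change = ((1 + 0.43)^1 − 1) × 100% = 43.0%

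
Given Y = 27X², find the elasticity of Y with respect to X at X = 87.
Elasticity = 2

Elasticity = (dY/dX) · (X/Y)

dY/dX = 54·X
At X = 87: dY/dX = 4698, Y = 204363

Elasticity = 4698 · (87 / 204363) = 2

Interpretation: for a small percentage change in X, the percentage change in Y is approximately 2.00 times as large.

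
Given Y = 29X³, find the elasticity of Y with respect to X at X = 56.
Elasticity = 3

Elasticity = (dY/dX) · (X/Y)

dY/dX = 87·X²
At X = 56: dY/dX = 272832, Y = 5092864

Elasticity = 272832 · (56 / 5092864) = 3

Interpretation: for a small percentage change in X, the percentage change in Y is approximately 3.00 times as large.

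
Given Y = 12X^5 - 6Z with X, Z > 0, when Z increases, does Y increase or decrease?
Y decreases

Taking the partial derivative:
∂Y/∂Z = -6

∂Y/∂Z = -6 < 0 (assuming positive values)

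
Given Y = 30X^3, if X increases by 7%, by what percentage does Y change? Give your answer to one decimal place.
22.5%

For Y = 30X^3:
If X → X(1 + 0.07)
Then Y → Y · (1 + 0.07)^3
     ≈ Y · 1.2250

Percentage change = ((1 + 0.07)^3 − 1) × 100% ≈ 22.5%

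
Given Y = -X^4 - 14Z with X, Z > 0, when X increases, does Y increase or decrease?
Y decreases

Taking the partial derivative:
∂Y/∂X = -4X^3

∂Y/∂X = -4X^3 < 0 (assuming positive values)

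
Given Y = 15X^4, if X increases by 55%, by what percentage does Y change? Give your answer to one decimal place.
477.2%

For Y = 15X^4:
If X → X(1 + 0.55)
Then Y → Y · (1 + 0.55)^4
     ≈ Y · 5.7720

Percentage change = ((1 + 0.55)^4 − 1) × 100% ≈ 477.2%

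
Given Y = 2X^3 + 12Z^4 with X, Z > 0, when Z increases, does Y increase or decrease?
Y increases

Taking the partial derivative:
∂Y/∂Z = 48Z^3

∂Y/∂Z = 48Z^3 > 0 (assuming positive values)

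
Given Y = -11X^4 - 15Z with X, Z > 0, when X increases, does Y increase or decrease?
Y decreases

Taking the partial derivative:
∂Y/∂X = -44X^3

∂Y/∂X = -44X^3 < 0 (assuming positive values)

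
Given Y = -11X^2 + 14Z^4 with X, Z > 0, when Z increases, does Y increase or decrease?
Y increases

Taking the partial derivative:
∂Y/∂Z = 56Z^3

∂Y/∂Z = 56Z^3 > 0 (assuming positive values)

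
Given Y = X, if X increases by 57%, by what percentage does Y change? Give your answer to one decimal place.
57.0%

For Y = X:
If X → X(1 + 0.57)
Then Y → Y · (1 + 0.57)^1
     = Y · 1.5700

Percentage change = ((1 + 0.57)^1 − 1) × 100% = 57.0%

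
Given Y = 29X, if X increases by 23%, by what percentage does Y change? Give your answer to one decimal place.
23.0%

For Y = 29X:
If X → X(1 + 0.23)
Then Y → Y · (1 + 0.23)^1
     = Y · 1.2300

Percentage change = ((1 + 0.23)^1 − 1) × 100% = 23.0%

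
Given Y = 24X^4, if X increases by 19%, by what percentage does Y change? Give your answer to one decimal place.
100.5%

For Y = 24X^4:
If X → X(1 + 0.19)
Then Y → Y · (1 + 0.19)^4
     ≈ Y · 2.0053

Percentage change = ((1 + 0.19)^4 − 1) × 100% ≈ 100.5%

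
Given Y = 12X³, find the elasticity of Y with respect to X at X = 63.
Elasticity = 3

Elasticity = (dY/dX) · (X/Y)

dY/dX = 36·X²
At X = 63: dY/dX = 142884, Y = 3000564

Elasticity = 142884 · (63 / 3000564) = 3

Interpretation: for a small percentage change in X, the percentage change in Y is approximately 3.00 times as large.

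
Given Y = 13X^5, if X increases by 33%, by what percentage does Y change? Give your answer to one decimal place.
316.2%

For Y = 13X^5:
If X → X(1 + 0.33)
Then Y → Y · (1 + 0.33)^5
     ≈ Y · 4.1616

Percentage change = ((1 + 0.33)^5 − 1) × 100% ≈ 316.2%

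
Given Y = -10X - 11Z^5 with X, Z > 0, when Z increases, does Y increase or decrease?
Y decreases

Taking the partial derivative:
∂Y/∂Z = -55Z^4

∂Y/∂Z = -55Z^4 < 0 (assuming positive values)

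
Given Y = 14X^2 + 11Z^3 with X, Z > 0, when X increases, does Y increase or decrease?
Y increases

Taking the partial derivative:
∂Y/∂X = 28X

∂Y/∂X = 28X > 0 (assuming positive values)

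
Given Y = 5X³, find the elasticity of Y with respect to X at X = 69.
Elasticity = 3

Elasticity = (dY/dX) · (X/Y)

dY/dX = 15·X²
At X = 69: dY/dX = 71415, Y = 1642545

Elasticity = 71415 · (69 / 1642545) = 3

Interpretation: for a small percentage change in X, the percentage change in Y is approximately 3.00 times as large.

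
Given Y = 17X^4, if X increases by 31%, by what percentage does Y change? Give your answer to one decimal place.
194.5%

For Y = 17X^4:
If X → X(1 + 0.31)
Then Y → Y · (1 + 0.31)^4
     ≈ Y · 2.9450

Percentage change = ((1 + 0.31)^4 − 1) × 100% ≈ 194.5%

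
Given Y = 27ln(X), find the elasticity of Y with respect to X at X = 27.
Elasticity = 1/ln(27) ≈ 0.3034

Elasticity = (dY/dX) · (X/Y)

dY/dX = 27/X
At X = 27: dY/dX = 1, Y = 27·ln(27)

Elasticity = 1 · (27 / (27·ln(27))) = 1/ln(27) ≈ 0.3034

Interpretation: for a small percentage change in X, the percentage change in Y is approximately 0.30 times as large.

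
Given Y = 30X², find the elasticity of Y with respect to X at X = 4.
Elasticity = 2

Elasticity = (dY/dX) · (X/Y)

dY/dX = 60·X
At X = 4: dY/dX = 240, Y = 480

Elasticity = 240 · (4 / 480) = 2

Interpretation: for a small percentage change in X, the percentage change in Y is approximately 2.00 times as large.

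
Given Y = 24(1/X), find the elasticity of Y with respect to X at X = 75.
Elasticity = -1

Elasticity = (dY/dX) · (X/Y)

dY/dX = -24/X²
At X = 75: dY/dX = -8/1875, Y = 8/25

Elasticity = (-8/1875) · (75 / (8/25)) = -1

Interpretation: for a small percentage change in X, the percentage change in Y is approximately -1.00 times as large.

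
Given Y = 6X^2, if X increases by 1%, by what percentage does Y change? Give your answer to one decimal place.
2.0%

For Y = 6X^2:
If X → X(1 + 0.01)
Then Y → Y · (1 + 0.01)^2
     = Y · 1.0201

Percentage change = ((1 + 0.01)^2 − 1) × 100% ≈ 2.0%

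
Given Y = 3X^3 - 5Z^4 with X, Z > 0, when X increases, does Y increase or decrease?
Y increases

Taking the partial derivative:
∂Y/∂X = 9X^2

∂Y/∂X = 9X^2 > 0 (assuming positive values)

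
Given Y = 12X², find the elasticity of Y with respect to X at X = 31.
Elasticity = 2

Elasticity = (dY/dX) · (X/Y)

dY/dX = 24·X
At X = 31: dY/dX = 744, Y = 11532

Elasticity = 744 · (31 / 11532) = 2

Interpretation: for a small percentage change in X, the percentage change in Y is approximately 2.00 times as large.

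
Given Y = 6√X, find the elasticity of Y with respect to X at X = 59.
Elasticity = 1/2

Elasticity = (dY/dX) · (X/Y)

dY/dX = 3/√X
At X = 59: dY/dX = 3·√59/59, Y = 6·√59

Elasticity = (3·√59/59) · (59 / (6·√59)) = 1/2

Interpretation: for a small percentage change in X, the percentage change in Y is approximately 0.50 times as large.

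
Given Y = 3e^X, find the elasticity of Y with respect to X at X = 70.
Elasticity = 70

Elasticity = (dY/dX) · (X/Y)

dY/dX = 3·e^X
At X = 70: dY/dX = 3·e^70, Y = 3·e^70

Elasticity = (3·e^70) · (70 / (3·e^70)) = 70

Interpretation: for a small percentage change in X, the percentage change in Y is approximately 70.00 times as large.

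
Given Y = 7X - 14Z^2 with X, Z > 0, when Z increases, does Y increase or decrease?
Y decreases

Taking the partial derivative:
∂Y/∂Z = -28Z

∂Y/∂Z = -28Z < 0 (assuming positive values)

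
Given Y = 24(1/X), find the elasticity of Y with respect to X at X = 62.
Elasticity = -1

Elasticity = (dY/dX) · (X/Y)

dY/dX = -24/X²
At X = 62: dY/dX = -6/961, Y = 12/31

Elasticity = (-6/961) · (62 / (12/31)) = -1

Interpretation: for a small percentage change in X, the percentage change in Y is approximately -1.00 times as large.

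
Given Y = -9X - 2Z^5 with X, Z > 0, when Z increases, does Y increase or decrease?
Y decreases

Taking the partial derivative:
∂Y/∂Z = -10Z^4

∂Y/∂Z = -10Z^4 < 0 (assuming positive values)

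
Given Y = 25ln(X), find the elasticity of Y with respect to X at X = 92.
Elasticity = 1/ln(92) ≈ 0.2212

Elasticity = (dY/dX) · (X/Y)

dY/dX = 25/X
At X = 92: dY/dX = 25/92, Y = 25·ln(92)

Elasticity = (25/92) · (92 / (25·ln(92))) = 1/ln(92) ≈ 0.2212

Interpretation: for a small percentage change in X, the percentage change in Y is approximately 0.22 times as large.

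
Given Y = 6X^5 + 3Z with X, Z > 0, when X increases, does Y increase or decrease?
Y increases

Taking the partial derivative:
∂Y/∂X = 30X^4

∂Y/∂X = 30X^4 > 0 (assuming positive values)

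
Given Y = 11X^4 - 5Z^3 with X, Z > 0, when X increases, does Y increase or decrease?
Y increases

Taking the partial derivative:
∂Y/∂X = 44X^3

∂Y/∂X = 44X^3 > 0 (assuming positive values)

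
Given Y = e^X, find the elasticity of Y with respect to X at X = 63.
Elasticity = 63

Elasticity = (dY/dX) · (X/Y)

dY/dX = e^X
At X = 63: dY/dX = e^63, Y = e^63

Elasticity = (e^63) · (63 / (e^63)) = 63

Interpretation: for a small percentage change in X, the percentage change in Y is approximately 63.00 times as large.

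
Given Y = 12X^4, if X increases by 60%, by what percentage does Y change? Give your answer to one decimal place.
555.4%

For Y = 12X^4:
If X → X(1 + 0.6)
Then Y → Y · (1 + 0.6)^4
     = Y · 6.5536

Percentage change = ((1 + 0.6)^4 − 1) × 100% ≈ 555.4%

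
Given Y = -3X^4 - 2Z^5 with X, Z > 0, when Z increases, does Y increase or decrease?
Y decreases

Taking the partial derivative:
∂Y/∂Z = -10Z^4

∂Y/∂Z = -10Z^4 < 0 (assuming positive values)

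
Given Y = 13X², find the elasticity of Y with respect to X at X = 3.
Elasticity = 2

Elasticity = (dY/dX) · (X/Y)

dY/dX = 26·X
At X = 3: dY/dX = 78, Y = 117

Elasticity = 78 · (3 / 117) = 2

Interpretation: for a small percentage change in X, the percentage change in Y is approximately 2.00 times as large.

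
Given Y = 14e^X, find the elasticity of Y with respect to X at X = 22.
Elasticity = 22

Elasticity = (dY/dX) · (X/Y)

dY/dX = 14·e^X
At X = 22: dY/dX = 14·e^22, Y = 14·e^22

Elasticity = (14·e^22) · (22 / (14·e^22)) = 22

Interpretation: for a small percentage change in X, the percentage change in Y is approximately 22.00 times as large.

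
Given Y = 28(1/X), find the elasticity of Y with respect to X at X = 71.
Elasticity = -1

Elasticity = (dY/dX) · (X/Y)

dY/dX = -28/X²
At X = 71: dY/dX = -28/5041, Y = 28/71

Elasticity = (-28/5041) · (71 / (28/71)) = -1

Interpretation: for a small percentage change in X, the percentage change in Y is approximately -1.00 times as large.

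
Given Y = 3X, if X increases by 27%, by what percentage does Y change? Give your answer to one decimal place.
27.0%

For Y = 3X:
If X → X(1 + 0.27)
Then Y → Y · (1 + 0.27)^1
     = Y · 1.2700

Percentage change = ((1 + 0.27)^1 − 1) × 100% = 27.0%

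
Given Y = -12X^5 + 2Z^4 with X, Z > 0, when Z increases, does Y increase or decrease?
Y increases

Taking the partial derivative:
∂Y/∂Z = 8Z^3

∂Y/∂Z = 8Z^3 > 0 (assuming positive values)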